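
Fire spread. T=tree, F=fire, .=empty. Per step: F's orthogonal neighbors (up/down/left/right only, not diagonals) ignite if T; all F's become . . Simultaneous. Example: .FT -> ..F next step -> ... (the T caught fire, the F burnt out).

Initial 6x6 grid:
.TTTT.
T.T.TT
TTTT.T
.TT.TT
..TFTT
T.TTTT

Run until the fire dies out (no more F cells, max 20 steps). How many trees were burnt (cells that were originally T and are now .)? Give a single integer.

Step 1: +3 fires, +1 burnt (F count now 3)
Step 2: +5 fires, +3 burnt (F count now 5)
Step 3: +4 fires, +5 burnt (F count now 4)
Step 4: +4 fires, +4 burnt (F count now 4)
Step 5: +3 fires, +4 burnt (F count now 3)
Step 6: +4 fires, +3 burnt (F count now 4)
Step 7: +1 fires, +4 burnt (F count now 1)
Step 8: +0 fires, +1 burnt (F count now 0)
Fire out after step 8
Initially T: 25, now '.': 35
Total burnt (originally-T cells now '.'): 24

Answer: 24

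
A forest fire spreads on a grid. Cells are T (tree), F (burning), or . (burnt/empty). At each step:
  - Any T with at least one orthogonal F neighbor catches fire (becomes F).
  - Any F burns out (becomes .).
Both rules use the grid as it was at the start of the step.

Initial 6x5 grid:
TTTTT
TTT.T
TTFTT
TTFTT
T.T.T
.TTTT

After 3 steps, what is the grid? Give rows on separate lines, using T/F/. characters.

Step 1: 6 trees catch fire, 2 burn out
  TTTTT
  TTF.T
  TF.FT
  TF.FT
  T.F.T
  .TTTT
Step 2: 7 trees catch fire, 6 burn out
  TTFTT
  TF..T
  F...F
  F...F
  T...T
  .TFTT
Step 3: 8 trees catch fire, 7 burn out
  TF.FT
  F...F
  .....
  .....
  F...F
  .F.FT

TF.FT
F...F
.....
.....
F...F
.F.FT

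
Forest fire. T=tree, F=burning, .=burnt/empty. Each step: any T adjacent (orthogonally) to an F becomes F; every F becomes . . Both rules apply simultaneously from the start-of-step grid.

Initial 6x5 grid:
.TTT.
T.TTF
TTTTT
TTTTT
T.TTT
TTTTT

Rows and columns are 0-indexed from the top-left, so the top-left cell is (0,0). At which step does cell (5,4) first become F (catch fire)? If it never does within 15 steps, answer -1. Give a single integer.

Step 1: cell (5,4)='T' (+2 fires, +1 burnt)
Step 2: cell (5,4)='T' (+4 fires, +2 burnt)
Step 3: cell (5,4)='T' (+4 fires, +4 burnt)
Step 4: cell (5,4)='F' (+5 fires, +4 burnt)
  -> target ignites at step 4
Step 5: cell (5,4)='.' (+4 fires, +5 burnt)
Step 6: cell (5,4)='.' (+3 fires, +4 burnt)
Step 7: cell (5,4)='.' (+2 fires, +3 burnt)
Step 8: cell (5,4)='.' (+1 fires, +2 burnt)
Step 9: cell (5,4)='.' (+0 fires, +1 burnt)
  fire out at step 9

4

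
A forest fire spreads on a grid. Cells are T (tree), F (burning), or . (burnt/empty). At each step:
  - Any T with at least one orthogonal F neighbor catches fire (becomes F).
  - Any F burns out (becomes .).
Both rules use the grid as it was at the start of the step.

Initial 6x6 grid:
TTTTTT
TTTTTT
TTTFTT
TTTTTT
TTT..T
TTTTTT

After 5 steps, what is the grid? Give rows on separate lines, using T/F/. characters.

Step 1: 4 trees catch fire, 1 burn out
  TTTTTT
  TTTFTT
  TTF.FT
  TTTFTT
  TTT..T
  TTTTTT
Step 2: 7 trees catch fire, 4 burn out
  TTTFTT
  TTF.FT
  TF...F
  TTF.FT
  TTT..T
  TTTTTT
Step 3: 8 trees catch fire, 7 burn out
  TTF.FT
  TF...F
  F.....
  TF...F
  TTF..T
  TTTTTT
Step 4: 7 trees catch fire, 8 burn out
  TF...F
  F.....
  ......
  F.....
  TF...F
  TTFTTT
Step 5: 5 trees catch fire, 7 burn out
  F.....
  ......
  ......
  ......
  F.....
  TF.FTF

F.....
......
......
......
F.....
TF.FTF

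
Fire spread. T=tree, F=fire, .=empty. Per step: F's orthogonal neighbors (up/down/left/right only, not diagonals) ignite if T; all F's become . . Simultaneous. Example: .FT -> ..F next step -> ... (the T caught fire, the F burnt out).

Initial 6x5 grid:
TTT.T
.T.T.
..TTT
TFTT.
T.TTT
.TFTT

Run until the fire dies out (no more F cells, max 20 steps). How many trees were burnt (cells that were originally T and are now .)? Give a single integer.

Answer: 14

Derivation:
Step 1: +5 fires, +2 burnt (F count now 5)
Step 2: +5 fires, +5 burnt (F count now 5)
Step 3: +2 fires, +5 burnt (F count now 2)
Step 4: +2 fires, +2 burnt (F count now 2)
Step 5: +0 fires, +2 burnt (F count now 0)
Fire out after step 5
Initially T: 19, now '.': 25
Total burnt (originally-T cells now '.'): 14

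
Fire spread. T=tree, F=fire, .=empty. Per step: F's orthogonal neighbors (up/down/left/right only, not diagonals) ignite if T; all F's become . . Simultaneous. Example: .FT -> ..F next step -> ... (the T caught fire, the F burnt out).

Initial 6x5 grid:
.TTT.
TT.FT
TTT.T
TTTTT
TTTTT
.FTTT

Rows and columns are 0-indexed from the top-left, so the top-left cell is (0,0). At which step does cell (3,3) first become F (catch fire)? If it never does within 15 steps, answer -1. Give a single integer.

Step 1: cell (3,3)='T' (+4 fires, +2 burnt)
Step 2: cell (3,3)='T' (+6 fires, +4 burnt)
Step 3: cell (3,3)='T' (+7 fires, +6 burnt)
Step 4: cell (3,3)='F' (+5 fires, +7 burnt)
  -> target ignites at step 4
Step 5: cell (3,3)='.' (+1 fires, +5 burnt)
Step 6: cell (3,3)='.' (+0 fires, +1 burnt)
  fire out at step 6

4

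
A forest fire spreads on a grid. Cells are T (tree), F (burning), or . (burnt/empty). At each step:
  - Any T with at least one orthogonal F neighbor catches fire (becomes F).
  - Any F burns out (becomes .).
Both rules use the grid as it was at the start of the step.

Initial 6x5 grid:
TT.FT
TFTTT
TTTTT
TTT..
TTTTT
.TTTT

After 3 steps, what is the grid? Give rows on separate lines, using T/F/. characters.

Step 1: 6 trees catch fire, 2 burn out
  TF..F
  F.FFT
  TFTTT
  TTT..
  TTTTT
  .TTTT
Step 2: 6 trees catch fire, 6 burn out
  F....
  ....F
  F.FFT
  TFT..
  TTTTT
  .TTTT
Step 3: 4 trees catch fire, 6 burn out
  .....
  .....
  ....F
  F.F..
  TFTTT
  .TTTT

.....
.....
....F
F.F..
TFTTT
.TTTT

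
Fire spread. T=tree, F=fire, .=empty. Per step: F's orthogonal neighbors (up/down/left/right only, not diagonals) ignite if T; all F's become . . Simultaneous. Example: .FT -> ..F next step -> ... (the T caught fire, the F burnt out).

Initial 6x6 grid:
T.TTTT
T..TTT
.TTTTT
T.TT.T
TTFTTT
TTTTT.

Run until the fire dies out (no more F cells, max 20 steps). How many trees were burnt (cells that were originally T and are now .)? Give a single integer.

Step 1: +4 fires, +1 burnt (F count now 4)
Step 2: +6 fires, +4 burnt (F count now 6)
Step 3: +6 fires, +6 burnt (F count now 6)
Step 4: +3 fires, +6 burnt (F count now 3)
Step 5: +3 fires, +3 burnt (F count now 3)
Step 6: +3 fires, +3 burnt (F count now 3)
Step 7: +1 fires, +3 burnt (F count now 1)
Step 8: +0 fires, +1 burnt (F count now 0)
Fire out after step 8
Initially T: 28, now '.': 34
Total burnt (originally-T cells now '.'): 26

Answer: 26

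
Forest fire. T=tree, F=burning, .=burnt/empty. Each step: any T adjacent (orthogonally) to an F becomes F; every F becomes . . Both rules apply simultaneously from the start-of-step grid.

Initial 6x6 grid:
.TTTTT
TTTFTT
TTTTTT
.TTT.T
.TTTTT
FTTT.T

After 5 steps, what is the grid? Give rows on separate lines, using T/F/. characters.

Step 1: 5 trees catch fire, 2 burn out
  .TTFTT
  TTF.FT
  TTTFTT
  .TTT.T
  .TTTTT
  .FTT.T
Step 2: 9 trees catch fire, 5 burn out
  .TF.FT
  TF...F
  TTF.FT
  .TTF.T
  .FTTTT
  ..FT.T
Step 3: 10 trees catch fire, 9 burn out
  .F...F
  F.....
  TF...F
  .FF..T
  ..FFTT
  ...F.T
Step 4: 3 trees catch fire, 10 burn out
  ......
  ......
  F.....
  .....F
  ....FT
  .....T
Step 5: 1 trees catch fire, 3 burn out
  ......
  ......
  ......
  ......
  .....F
  .....T

......
......
......
......
.....F
.....T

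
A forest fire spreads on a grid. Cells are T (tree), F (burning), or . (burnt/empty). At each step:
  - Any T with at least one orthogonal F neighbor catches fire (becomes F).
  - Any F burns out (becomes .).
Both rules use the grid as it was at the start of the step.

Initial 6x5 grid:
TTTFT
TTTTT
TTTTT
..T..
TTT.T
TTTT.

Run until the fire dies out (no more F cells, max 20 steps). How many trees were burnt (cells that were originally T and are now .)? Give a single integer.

Step 1: +3 fires, +1 burnt (F count now 3)
Step 2: +4 fires, +3 burnt (F count now 4)
Step 3: +4 fires, +4 burnt (F count now 4)
Step 4: +3 fires, +4 burnt (F count now 3)
Step 5: +2 fires, +3 burnt (F count now 2)
Step 6: +2 fires, +2 burnt (F count now 2)
Step 7: +3 fires, +2 burnt (F count now 3)
Step 8: +1 fires, +3 burnt (F count now 1)
Step 9: +0 fires, +1 burnt (F count now 0)
Fire out after step 9
Initially T: 23, now '.': 29
Total burnt (originally-T cells now '.'): 22

Answer: 22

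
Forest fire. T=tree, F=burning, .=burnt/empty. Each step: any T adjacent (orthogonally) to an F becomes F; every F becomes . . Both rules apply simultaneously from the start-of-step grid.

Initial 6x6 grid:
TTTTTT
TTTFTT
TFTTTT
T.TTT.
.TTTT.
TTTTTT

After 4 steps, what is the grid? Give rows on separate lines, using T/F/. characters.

Step 1: 7 trees catch fire, 2 burn out
  TTTFTT
  TFF.FT
  F.FFTT
  T.TTT.
  .TTTT.
  TTTTTT
Step 2: 9 trees catch fire, 7 burn out
  TFF.FT
  F....F
  ....FT
  F.FFT.
  .TTTT.
  TTTTTT
Step 3: 6 trees catch fire, 9 burn out
  F....F
  ......
  .....F
  ....F.
  .TFFT.
  TTTTTT
Step 4: 4 trees catch fire, 6 burn out
  ......
  ......
  ......
  ......
  .F..F.
  TTFFTT

......
......
......
......
.F..F.
TTFFTT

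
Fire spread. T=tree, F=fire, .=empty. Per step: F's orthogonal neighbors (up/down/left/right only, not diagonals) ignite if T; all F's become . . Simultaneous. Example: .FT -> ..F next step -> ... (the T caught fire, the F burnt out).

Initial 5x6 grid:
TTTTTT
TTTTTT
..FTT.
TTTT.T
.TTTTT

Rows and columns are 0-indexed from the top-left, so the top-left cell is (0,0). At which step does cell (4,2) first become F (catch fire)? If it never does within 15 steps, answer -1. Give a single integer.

Step 1: cell (4,2)='T' (+3 fires, +1 burnt)
Step 2: cell (4,2)='F' (+7 fires, +3 burnt)
  -> target ignites at step 2
Step 3: cell (4,2)='.' (+7 fires, +7 burnt)
Step 4: cell (4,2)='.' (+4 fires, +7 burnt)
Step 5: cell (4,2)='.' (+2 fires, +4 burnt)
Step 6: cell (4,2)='.' (+1 fires, +2 burnt)
Step 7: cell (4,2)='.' (+0 fires, +1 burnt)
  fire out at step 7

2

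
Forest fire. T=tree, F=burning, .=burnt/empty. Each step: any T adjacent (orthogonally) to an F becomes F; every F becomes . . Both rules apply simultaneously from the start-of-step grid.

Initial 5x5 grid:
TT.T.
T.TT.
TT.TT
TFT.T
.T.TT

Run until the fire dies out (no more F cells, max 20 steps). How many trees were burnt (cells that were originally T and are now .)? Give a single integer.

Answer: 8

Derivation:
Step 1: +4 fires, +1 burnt (F count now 4)
Step 2: +1 fires, +4 burnt (F count now 1)
Step 3: +1 fires, +1 burnt (F count now 1)
Step 4: +1 fires, +1 burnt (F count now 1)
Step 5: +1 fires, +1 burnt (F count now 1)
Step 6: +0 fires, +1 burnt (F count now 0)
Fire out after step 6
Initially T: 16, now '.': 17
Total burnt (originally-T cells now '.'): 8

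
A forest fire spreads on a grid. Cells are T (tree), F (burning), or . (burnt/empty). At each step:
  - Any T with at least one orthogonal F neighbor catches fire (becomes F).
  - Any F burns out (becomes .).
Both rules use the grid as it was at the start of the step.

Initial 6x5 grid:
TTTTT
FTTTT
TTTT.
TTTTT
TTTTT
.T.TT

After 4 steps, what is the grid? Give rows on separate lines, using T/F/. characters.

Step 1: 3 trees catch fire, 1 burn out
  FTTTT
  .FTTT
  FTTT.
  TTTTT
  TTTTT
  .T.TT
Step 2: 4 trees catch fire, 3 burn out
  .FTTT
  ..FTT
  .FTT.
  FTTTT
  TTTTT
  .T.TT
Step 3: 5 trees catch fire, 4 burn out
  ..FTT
  ...FT
  ..FT.
  .FTTT
  FTTTT
  .T.TT
Step 4: 5 trees catch fire, 5 burn out
  ...FT
  ....F
  ...F.
  ..FTT
  .FTTT
  .T.TT

...FT
....F
...F.
..FTT
.FTTT
.T.TT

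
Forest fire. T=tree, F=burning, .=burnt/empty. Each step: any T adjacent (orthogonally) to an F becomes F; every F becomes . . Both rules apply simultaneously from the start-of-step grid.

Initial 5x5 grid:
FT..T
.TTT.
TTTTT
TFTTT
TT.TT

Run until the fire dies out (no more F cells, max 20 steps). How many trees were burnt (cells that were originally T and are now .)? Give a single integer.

Answer: 17

Derivation:
Step 1: +5 fires, +2 burnt (F count now 5)
Step 2: +5 fires, +5 burnt (F count now 5)
Step 3: +4 fires, +5 burnt (F count now 4)
Step 4: +3 fires, +4 burnt (F count now 3)
Step 5: +0 fires, +3 burnt (F count now 0)
Fire out after step 5
Initially T: 18, now '.': 24
Total burnt (originally-T cells now '.'): 17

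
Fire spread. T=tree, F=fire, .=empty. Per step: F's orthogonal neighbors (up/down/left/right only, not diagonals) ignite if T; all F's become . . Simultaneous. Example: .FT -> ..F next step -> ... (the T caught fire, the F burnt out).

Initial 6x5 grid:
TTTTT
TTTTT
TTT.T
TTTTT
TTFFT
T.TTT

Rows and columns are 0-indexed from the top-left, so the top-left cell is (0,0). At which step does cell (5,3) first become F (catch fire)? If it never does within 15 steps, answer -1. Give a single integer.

Step 1: cell (5,3)='F' (+6 fires, +2 burnt)
  -> target ignites at step 1
Step 2: cell (5,3)='.' (+5 fires, +6 burnt)
Step 3: cell (5,3)='.' (+5 fires, +5 burnt)
Step 4: cell (5,3)='.' (+5 fires, +5 burnt)
Step 5: cell (5,3)='.' (+4 fires, +5 burnt)
Step 6: cell (5,3)='.' (+1 fires, +4 burnt)
Step 7: cell (5,3)='.' (+0 fires, +1 burnt)
  fire out at step 7

1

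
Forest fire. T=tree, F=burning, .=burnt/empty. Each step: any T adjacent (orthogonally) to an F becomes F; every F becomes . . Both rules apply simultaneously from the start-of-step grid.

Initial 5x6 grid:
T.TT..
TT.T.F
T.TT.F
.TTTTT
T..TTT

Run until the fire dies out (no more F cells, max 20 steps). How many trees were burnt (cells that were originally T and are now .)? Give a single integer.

Answer: 13

Derivation:
Step 1: +1 fires, +2 burnt (F count now 1)
Step 2: +2 fires, +1 burnt (F count now 2)
Step 3: +2 fires, +2 burnt (F count now 2)
Step 4: +3 fires, +2 burnt (F count now 3)
Step 5: +3 fires, +3 burnt (F count now 3)
Step 6: +1 fires, +3 burnt (F count now 1)
Step 7: +1 fires, +1 burnt (F count now 1)
Step 8: +0 fires, +1 burnt (F count now 0)
Fire out after step 8
Initially T: 18, now '.': 25
Total burnt (originally-T cells now '.'): 13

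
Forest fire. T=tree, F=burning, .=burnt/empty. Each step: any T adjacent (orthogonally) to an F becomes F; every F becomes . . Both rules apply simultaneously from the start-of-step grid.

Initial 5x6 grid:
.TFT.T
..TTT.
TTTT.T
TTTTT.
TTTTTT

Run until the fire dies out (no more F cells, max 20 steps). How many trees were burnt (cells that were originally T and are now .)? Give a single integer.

Answer: 20

Derivation:
Step 1: +3 fires, +1 burnt (F count now 3)
Step 2: +2 fires, +3 burnt (F count now 2)
Step 3: +4 fires, +2 burnt (F count now 4)
Step 4: +4 fires, +4 burnt (F count now 4)
Step 5: +4 fires, +4 burnt (F count now 4)
Step 6: +2 fires, +4 burnt (F count now 2)
Step 7: +1 fires, +2 burnt (F count now 1)
Step 8: +0 fires, +1 burnt (F count now 0)
Fire out after step 8
Initially T: 22, now '.': 28
Total burnt (originally-T cells now '.'): 20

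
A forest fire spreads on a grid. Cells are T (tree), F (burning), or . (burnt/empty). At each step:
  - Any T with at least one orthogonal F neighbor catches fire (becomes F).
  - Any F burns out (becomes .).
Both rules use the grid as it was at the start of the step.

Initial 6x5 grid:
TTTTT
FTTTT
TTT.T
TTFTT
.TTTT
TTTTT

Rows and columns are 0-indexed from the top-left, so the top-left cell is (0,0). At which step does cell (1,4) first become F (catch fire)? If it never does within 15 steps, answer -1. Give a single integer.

Step 1: cell (1,4)='T' (+7 fires, +2 burnt)
Step 2: cell (1,4)='T' (+8 fires, +7 burnt)
Step 3: cell (1,4)='T' (+6 fires, +8 burnt)
Step 4: cell (1,4)='F' (+4 fires, +6 burnt)
  -> target ignites at step 4
Step 5: cell (1,4)='.' (+1 fires, +4 burnt)
Step 6: cell (1,4)='.' (+0 fires, +1 burnt)
  fire out at step 6

4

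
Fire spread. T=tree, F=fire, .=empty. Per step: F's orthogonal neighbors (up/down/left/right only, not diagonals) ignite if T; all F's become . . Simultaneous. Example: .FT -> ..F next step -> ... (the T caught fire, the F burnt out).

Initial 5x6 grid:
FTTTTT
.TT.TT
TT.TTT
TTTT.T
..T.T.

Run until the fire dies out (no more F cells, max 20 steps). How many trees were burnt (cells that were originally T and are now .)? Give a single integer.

Answer: 20

Derivation:
Step 1: +1 fires, +1 burnt (F count now 1)
Step 2: +2 fires, +1 burnt (F count now 2)
Step 3: +3 fires, +2 burnt (F count now 3)
Step 4: +3 fires, +3 burnt (F count now 3)
Step 5: +4 fires, +3 burnt (F count now 4)
Step 6: +4 fires, +4 burnt (F count now 4)
Step 7: +2 fires, +4 burnt (F count now 2)
Step 8: +1 fires, +2 burnt (F count now 1)
Step 9: +0 fires, +1 burnt (F count now 0)
Fire out after step 9
Initially T: 21, now '.': 29
Total burnt (originally-T cells now '.'): 20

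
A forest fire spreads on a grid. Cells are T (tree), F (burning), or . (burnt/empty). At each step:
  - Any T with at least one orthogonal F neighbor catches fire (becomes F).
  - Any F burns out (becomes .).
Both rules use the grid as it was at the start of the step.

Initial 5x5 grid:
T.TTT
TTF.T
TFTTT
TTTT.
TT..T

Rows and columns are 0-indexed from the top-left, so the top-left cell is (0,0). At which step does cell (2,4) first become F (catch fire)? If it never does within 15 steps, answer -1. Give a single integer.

Step 1: cell (2,4)='T' (+5 fires, +2 burnt)
Step 2: cell (2,4)='T' (+6 fires, +5 burnt)
Step 3: cell (2,4)='F' (+5 fires, +6 burnt)
  -> target ignites at step 3
Step 4: cell (2,4)='.' (+1 fires, +5 burnt)
Step 5: cell (2,4)='.' (+0 fires, +1 burnt)
  fire out at step 5

3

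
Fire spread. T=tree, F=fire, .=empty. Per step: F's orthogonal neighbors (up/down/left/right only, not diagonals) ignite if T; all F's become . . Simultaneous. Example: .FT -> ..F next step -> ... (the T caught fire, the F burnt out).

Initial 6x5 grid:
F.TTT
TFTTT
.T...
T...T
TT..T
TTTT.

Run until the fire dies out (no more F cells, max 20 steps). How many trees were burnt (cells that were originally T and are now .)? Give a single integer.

Answer: 8

Derivation:
Step 1: +3 fires, +2 burnt (F count now 3)
Step 2: +2 fires, +3 burnt (F count now 2)
Step 3: +2 fires, +2 burnt (F count now 2)
Step 4: +1 fires, +2 burnt (F count now 1)
Step 5: +0 fires, +1 burnt (F count now 0)
Fire out after step 5
Initially T: 17, now '.': 21
Total burnt (originally-T cells now '.'): 8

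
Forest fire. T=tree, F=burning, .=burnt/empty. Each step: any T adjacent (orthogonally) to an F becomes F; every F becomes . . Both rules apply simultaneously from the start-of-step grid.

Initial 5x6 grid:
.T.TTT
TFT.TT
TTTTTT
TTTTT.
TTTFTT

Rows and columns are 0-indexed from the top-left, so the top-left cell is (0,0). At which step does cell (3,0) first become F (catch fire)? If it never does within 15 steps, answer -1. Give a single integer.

Step 1: cell (3,0)='T' (+7 fires, +2 burnt)
Step 2: cell (3,0)='T' (+8 fires, +7 burnt)
Step 3: cell (3,0)='F' (+3 fires, +8 burnt)
  -> target ignites at step 3
Step 4: cell (3,0)='.' (+2 fires, +3 burnt)
Step 5: cell (3,0)='.' (+2 fires, +2 burnt)
Step 6: cell (3,0)='.' (+2 fires, +2 burnt)
Step 7: cell (3,0)='.' (+0 fires, +2 burnt)
  fire out at step 7

3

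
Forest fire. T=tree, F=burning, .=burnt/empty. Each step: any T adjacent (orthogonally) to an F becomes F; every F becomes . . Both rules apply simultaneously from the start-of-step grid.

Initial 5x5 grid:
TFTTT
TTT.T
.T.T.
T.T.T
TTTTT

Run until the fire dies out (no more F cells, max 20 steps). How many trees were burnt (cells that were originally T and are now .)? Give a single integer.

Answer: 9

Derivation:
Step 1: +3 fires, +1 burnt (F count now 3)
Step 2: +4 fires, +3 burnt (F count now 4)
Step 3: +1 fires, +4 burnt (F count now 1)
Step 4: +1 fires, +1 burnt (F count now 1)
Step 5: +0 fires, +1 burnt (F count now 0)
Fire out after step 5
Initially T: 18, now '.': 16
Total burnt (originally-T cells now '.'): 9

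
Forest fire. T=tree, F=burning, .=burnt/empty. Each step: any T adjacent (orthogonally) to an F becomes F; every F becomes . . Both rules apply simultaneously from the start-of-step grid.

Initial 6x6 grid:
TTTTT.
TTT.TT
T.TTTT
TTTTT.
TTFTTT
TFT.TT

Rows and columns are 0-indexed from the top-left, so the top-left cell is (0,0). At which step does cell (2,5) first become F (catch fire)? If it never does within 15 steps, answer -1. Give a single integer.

Step 1: cell (2,5)='T' (+5 fires, +2 burnt)
Step 2: cell (2,5)='T' (+5 fires, +5 burnt)
Step 3: cell (2,5)='T' (+6 fires, +5 burnt)
Step 4: cell (2,5)='T' (+5 fires, +6 burnt)
Step 5: cell (2,5)='F' (+5 fires, +5 burnt)
  -> target ignites at step 5
Step 6: cell (2,5)='.' (+3 fires, +5 burnt)
Step 7: cell (2,5)='.' (+0 fires, +3 burnt)
  fire out at step 7

5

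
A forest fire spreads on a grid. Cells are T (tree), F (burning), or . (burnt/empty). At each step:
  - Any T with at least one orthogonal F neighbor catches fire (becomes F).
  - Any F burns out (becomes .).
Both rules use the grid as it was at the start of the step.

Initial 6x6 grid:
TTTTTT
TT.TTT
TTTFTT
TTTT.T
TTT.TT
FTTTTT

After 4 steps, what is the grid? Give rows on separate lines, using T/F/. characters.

Step 1: 6 trees catch fire, 2 burn out
  TTTTTT
  TT.FTT
  TTF.FT
  TTTF.T
  FTT.TT
  .FTTTT
Step 2: 8 trees catch fire, 6 burn out
  TTTFTT
  TT..FT
  TF...F
  FTF..T
  .FT.TT
  ..FTTT
Step 3: 9 trees catch fire, 8 burn out
  TTF.FT
  TF...F
  F.....
  .F...F
  ..F.TT
  ...FTT
Step 4: 5 trees catch fire, 9 burn out
  TF...F
  F.....
  ......
  ......
  ....TF
  ....FT

TF...F
F.....
......
......
....TF
....FT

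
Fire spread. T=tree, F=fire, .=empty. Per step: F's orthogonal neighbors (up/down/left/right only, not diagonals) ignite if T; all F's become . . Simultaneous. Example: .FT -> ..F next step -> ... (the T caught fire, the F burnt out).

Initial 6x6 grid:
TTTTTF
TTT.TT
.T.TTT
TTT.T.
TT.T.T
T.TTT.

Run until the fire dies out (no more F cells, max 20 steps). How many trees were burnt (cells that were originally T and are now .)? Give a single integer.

Answer: 21

Derivation:
Step 1: +2 fires, +1 burnt (F count now 2)
Step 2: +3 fires, +2 burnt (F count now 3)
Step 3: +2 fires, +3 burnt (F count now 2)
Step 4: +4 fires, +2 burnt (F count now 4)
Step 5: +2 fires, +4 burnt (F count now 2)
Step 6: +2 fires, +2 burnt (F count now 2)
Step 7: +1 fires, +2 burnt (F count now 1)
Step 8: +3 fires, +1 burnt (F count now 3)
Step 9: +1 fires, +3 burnt (F count now 1)
Step 10: +1 fires, +1 burnt (F count now 1)
Step 11: +0 fires, +1 burnt (F count now 0)
Fire out after step 11
Initially T: 26, now '.': 31
Total burnt (originally-T cells now '.'): 21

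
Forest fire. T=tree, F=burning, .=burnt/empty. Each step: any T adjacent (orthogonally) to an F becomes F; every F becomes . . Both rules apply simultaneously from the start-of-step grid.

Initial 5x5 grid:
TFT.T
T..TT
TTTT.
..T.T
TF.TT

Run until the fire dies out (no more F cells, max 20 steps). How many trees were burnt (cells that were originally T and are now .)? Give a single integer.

Step 1: +3 fires, +2 burnt (F count now 3)
Step 2: +1 fires, +3 burnt (F count now 1)
Step 3: +1 fires, +1 burnt (F count now 1)
Step 4: +1 fires, +1 burnt (F count now 1)
Step 5: +1 fires, +1 burnt (F count now 1)
Step 6: +2 fires, +1 burnt (F count now 2)
Step 7: +1 fires, +2 burnt (F count now 1)
Step 8: +1 fires, +1 burnt (F count now 1)
Step 9: +1 fires, +1 burnt (F count now 1)
Step 10: +0 fires, +1 burnt (F count now 0)
Fire out after step 10
Initially T: 15, now '.': 22
Total burnt (originally-T cells now '.'): 12

Answer: 12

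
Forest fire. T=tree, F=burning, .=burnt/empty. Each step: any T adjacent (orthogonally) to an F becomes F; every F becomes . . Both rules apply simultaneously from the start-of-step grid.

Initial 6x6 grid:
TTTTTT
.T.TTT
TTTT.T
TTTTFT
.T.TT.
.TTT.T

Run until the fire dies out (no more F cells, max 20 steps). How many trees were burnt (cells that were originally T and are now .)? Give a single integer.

Answer: 26

Derivation:
Step 1: +3 fires, +1 burnt (F count now 3)
Step 2: +4 fires, +3 burnt (F count now 4)
Step 3: +5 fires, +4 burnt (F count now 5)
Step 4: +7 fires, +5 burnt (F count now 7)
Step 5: +5 fires, +7 burnt (F count now 5)
Step 6: +1 fires, +5 burnt (F count now 1)
Step 7: +1 fires, +1 burnt (F count now 1)
Step 8: +0 fires, +1 burnt (F count now 0)
Fire out after step 8
Initially T: 27, now '.': 35
Total burnt (originally-T cells now '.'): 26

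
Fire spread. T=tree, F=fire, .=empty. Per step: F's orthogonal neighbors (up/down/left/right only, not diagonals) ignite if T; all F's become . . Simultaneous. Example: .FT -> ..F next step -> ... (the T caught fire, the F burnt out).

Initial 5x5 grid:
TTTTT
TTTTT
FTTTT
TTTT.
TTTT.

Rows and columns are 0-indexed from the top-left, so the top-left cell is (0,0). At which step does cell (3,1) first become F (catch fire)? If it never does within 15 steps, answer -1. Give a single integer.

Step 1: cell (3,1)='T' (+3 fires, +1 burnt)
Step 2: cell (3,1)='F' (+5 fires, +3 burnt)
  -> target ignites at step 2
Step 3: cell (3,1)='.' (+5 fires, +5 burnt)
Step 4: cell (3,1)='.' (+5 fires, +5 burnt)
Step 5: cell (3,1)='.' (+3 fires, +5 burnt)
Step 6: cell (3,1)='.' (+1 fires, +3 burnt)
Step 7: cell (3,1)='.' (+0 fires, +1 burnt)
  fire out at step 7

2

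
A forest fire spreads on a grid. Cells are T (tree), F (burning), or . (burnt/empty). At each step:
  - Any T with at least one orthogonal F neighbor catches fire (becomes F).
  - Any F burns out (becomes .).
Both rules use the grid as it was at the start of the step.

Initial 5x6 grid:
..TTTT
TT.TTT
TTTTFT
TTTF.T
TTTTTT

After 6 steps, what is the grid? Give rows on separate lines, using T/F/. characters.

Step 1: 5 trees catch fire, 2 burn out
  ..TTTT
  TT.TFT
  TTTF.F
  TTF..T
  TTTFTT
Step 2: 8 trees catch fire, 5 burn out
  ..TTFT
  TT.F.F
  TTF...
  TF...F
  TTF.FT
Step 3: 6 trees catch fire, 8 burn out
  ..TF.F
  TT....
  TF....
  F.....
  TF...F
Step 4: 4 trees catch fire, 6 burn out
  ..F...
  TF....
  F.....
  ......
  F.....
Step 5: 1 trees catch fire, 4 burn out
  ......
  F.....
  ......
  ......
  ......
Step 6: 0 trees catch fire, 1 burn out
  ......
  ......
  ......
  ......
  ......

......
......
......
......
......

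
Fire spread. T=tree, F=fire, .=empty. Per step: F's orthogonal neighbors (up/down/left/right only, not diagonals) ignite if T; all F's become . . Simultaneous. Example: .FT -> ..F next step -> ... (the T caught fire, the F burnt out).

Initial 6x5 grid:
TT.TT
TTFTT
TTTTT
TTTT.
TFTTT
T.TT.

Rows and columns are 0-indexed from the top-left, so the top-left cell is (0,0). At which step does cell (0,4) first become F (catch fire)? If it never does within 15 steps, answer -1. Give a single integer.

Step 1: cell (0,4)='T' (+6 fires, +2 burnt)
Step 2: cell (0,4)='T' (+11 fires, +6 burnt)
Step 3: cell (0,4)='F' (+7 fires, +11 burnt)
  -> target ignites at step 3
Step 4: cell (0,4)='.' (+0 fires, +7 burnt)
  fire out at step 4

3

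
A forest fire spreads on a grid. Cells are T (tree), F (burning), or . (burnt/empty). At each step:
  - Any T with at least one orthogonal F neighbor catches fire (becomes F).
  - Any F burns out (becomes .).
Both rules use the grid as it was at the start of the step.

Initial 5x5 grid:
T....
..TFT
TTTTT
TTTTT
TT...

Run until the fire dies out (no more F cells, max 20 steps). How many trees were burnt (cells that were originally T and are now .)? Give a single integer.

Answer: 14

Derivation:
Step 1: +3 fires, +1 burnt (F count now 3)
Step 2: +3 fires, +3 burnt (F count now 3)
Step 3: +3 fires, +3 burnt (F count now 3)
Step 4: +2 fires, +3 burnt (F count now 2)
Step 5: +2 fires, +2 burnt (F count now 2)
Step 6: +1 fires, +2 burnt (F count now 1)
Step 7: +0 fires, +1 burnt (F count now 0)
Fire out after step 7
Initially T: 15, now '.': 24
Total burnt (originally-T cells now '.'): 14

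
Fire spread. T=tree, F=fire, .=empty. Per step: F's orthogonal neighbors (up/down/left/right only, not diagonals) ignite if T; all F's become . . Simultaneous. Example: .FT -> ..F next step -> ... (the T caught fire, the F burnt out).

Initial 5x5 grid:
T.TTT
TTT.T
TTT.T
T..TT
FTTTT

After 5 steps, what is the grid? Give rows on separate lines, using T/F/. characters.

Step 1: 2 trees catch fire, 1 burn out
  T.TTT
  TTT.T
  TTT.T
  F..TT
  .FTTT
Step 2: 2 trees catch fire, 2 burn out
  T.TTT
  TTT.T
  FTT.T
  ...TT
  ..FTT
Step 3: 3 trees catch fire, 2 burn out
  T.TTT
  FTT.T
  .FT.T
  ...TT
  ...FT
Step 4: 5 trees catch fire, 3 burn out
  F.TTT
  .FT.T
  ..F.T
  ...FT
  ....F
Step 5: 2 trees catch fire, 5 burn out
  ..TTT
  ..F.T
  ....T
  ....F
  .....

..TTT
..F.T
....T
....F
.....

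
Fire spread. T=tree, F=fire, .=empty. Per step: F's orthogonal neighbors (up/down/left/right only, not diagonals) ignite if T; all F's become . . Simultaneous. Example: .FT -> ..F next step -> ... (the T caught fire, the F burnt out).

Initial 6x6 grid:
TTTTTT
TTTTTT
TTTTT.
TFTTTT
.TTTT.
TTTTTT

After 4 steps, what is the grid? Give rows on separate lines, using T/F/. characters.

Step 1: 4 trees catch fire, 1 burn out
  TTTTTT
  TTTTTT
  TFTTT.
  F.FTTT
  .FTTT.
  TTTTTT
Step 2: 6 trees catch fire, 4 burn out
  TTTTTT
  TFTTTT
  F.FTT.
  ...FTT
  ..FTT.
  TFTTTT
Step 3: 8 trees catch fire, 6 burn out
  TFTTTT
  F.FTTT
  ...FT.
  ....FT
  ...FT.
  F.FTTT
Step 4: 7 trees catch fire, 8 burn out
  F.FTTT
  ...FTT
  ....F.
  .....F
  ....F.
  ...FTT

F.FTTT
...FTT
....F.
.....F
....F.
...FTT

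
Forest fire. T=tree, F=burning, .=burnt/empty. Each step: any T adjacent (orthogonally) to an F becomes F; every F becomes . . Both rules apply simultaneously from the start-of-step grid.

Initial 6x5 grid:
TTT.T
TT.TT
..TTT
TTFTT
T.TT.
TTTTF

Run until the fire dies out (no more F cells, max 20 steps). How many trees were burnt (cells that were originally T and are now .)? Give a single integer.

Answer: 17

Derivation:
Step 1: +5 fires, +2 burnt (F count now 5)
Step 2: +5 fires, +5 burnt (F count now 5)
Step 3: +4 fires, +5 burnt (F count now 4)
Step 4: +2 fires, +4 burnt (F count now 2)
Step 5: +1 fires, +2 burnt (F count now 1)
Step 6: +0 fires, +1 burnt (F count now 0)
Fire out after step 6
Initially T: 22, now '.': 25
Total burnt (originally-T cells now '.'): 17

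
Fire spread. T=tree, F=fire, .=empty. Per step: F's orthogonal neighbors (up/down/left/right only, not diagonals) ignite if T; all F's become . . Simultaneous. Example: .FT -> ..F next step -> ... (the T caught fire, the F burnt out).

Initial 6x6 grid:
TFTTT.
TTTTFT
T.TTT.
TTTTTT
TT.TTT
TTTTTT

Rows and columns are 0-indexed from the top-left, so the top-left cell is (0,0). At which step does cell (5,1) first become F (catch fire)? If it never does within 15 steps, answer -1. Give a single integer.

Step 1: cell (5,1)='T' (+7 fires, +2 burnt)
Step 2: cell (5,1)='T' (+5 fires, +7 burnt)
Step 3: cell (5,1)='T' (+5 fires, +5 burnt)
Step 4: cell (5,1)='T' (+5 fires, +5 burnt)
Step 5: cell (5,1)='T' (+4 fires, +5 burnt)
Step 6: cell (5,1)='T' (+3 fires, +4 burnt)
Step 7: cell (5,1)='F' (+1 fires, +3 burnt)
  -> target ignites at step 7
Step 8: cell (5,1)='.' (+0 fires, +1 burnt)
  fire out at step 8

7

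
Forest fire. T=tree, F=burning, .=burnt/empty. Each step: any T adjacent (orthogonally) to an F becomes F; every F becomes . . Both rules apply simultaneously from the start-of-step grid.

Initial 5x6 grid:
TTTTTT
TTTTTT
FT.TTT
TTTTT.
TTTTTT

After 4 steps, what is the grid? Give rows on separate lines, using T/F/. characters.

Step 1: 3 trees catch fire, 1 burn out
  TTTTTT
  FTTTTT
  .F.TTT
  FTTTT.
  TTTTTT
Step 2: 4 trees catch fire, 3 burn out
  FTTTTT
  .FTTTT
  ...TTT
  .FTTT.
  FTTTTT
Step 3: 4 trees catch fire, 4 burn out
  .FTTTT
  ..FTTT
  ...TTT
  ..FTT.
  .FTTTT
Step 4: 4 trees catch fire, 4 burn out
  ..FTTT
  ...FTT
  ...TTT
  ...FT.
  ..FTTT

..FTTT
...FTT
...TTT
...FT.
..FTTT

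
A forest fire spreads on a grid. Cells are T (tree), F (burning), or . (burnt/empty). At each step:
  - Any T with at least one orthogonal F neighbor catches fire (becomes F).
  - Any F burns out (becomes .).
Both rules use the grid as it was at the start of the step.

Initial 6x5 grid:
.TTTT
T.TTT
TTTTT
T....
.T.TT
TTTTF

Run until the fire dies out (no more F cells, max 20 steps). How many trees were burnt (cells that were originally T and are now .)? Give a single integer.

Step 1: +2 fires, +1 burnt (F count now 2)
Step 2: +2 fires, +2 burnt (F count now 2)
Step 3: +1 fires, +2 burnt (F count now 1)
Step 4: +2 fires, +1 burnt (F count now 2)
Step 5: +0 fires, +2 burnt (F count now 0)
Fire out after step 5
Initially T: 21, now '.': 16
Total burnt (originally-T cells now '.'): 7

Answer: 7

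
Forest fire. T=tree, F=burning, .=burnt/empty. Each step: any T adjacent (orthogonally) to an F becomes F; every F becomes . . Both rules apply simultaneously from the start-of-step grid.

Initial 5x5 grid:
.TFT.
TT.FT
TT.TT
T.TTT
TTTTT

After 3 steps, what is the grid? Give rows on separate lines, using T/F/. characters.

Step 1: 4 trees catch fire, 2 burn out
  .F.F.
  TT..F
  TT.FT
  T.TTT
  TTTTT
Step 2: 3 trees catch fire, 4 burn out
  .....
  TF...
  TT..F
  T.TFT
  TTTTT
Step 3: 5 trees catch fire, 3 burn out
  .....
  F....
  TF...
  T.F.F
  TTTFT

.....
F....
TF...
T.F.F
TTTFT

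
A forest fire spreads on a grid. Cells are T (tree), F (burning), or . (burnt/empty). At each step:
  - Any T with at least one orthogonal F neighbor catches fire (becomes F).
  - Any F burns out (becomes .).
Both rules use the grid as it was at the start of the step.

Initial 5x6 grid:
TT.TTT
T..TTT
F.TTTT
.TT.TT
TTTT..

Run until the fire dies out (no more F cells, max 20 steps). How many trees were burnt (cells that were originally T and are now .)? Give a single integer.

Answer: 3

Derivation:
Step 1: +1 fires, +1 burnt (F count now 1)
Step 2: +1 fires, +1 burnt (F count now 1)
Step 3: +1 fires, +1 burnt (F count now 1)
Step 4: +0 fires, +1 burnt (F count now 0)
Fire out after step 4
Initially T: 21, now '.': 12
Total burnt (originally-T cells now '.'): 3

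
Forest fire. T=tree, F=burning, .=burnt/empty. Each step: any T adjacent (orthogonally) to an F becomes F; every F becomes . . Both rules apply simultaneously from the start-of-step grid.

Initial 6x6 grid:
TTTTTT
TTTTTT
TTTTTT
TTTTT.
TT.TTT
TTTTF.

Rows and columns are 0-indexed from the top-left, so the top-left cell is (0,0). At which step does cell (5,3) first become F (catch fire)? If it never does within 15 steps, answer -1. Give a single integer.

Step 1: cell (5,3)='F' (+2 fires, +1 burnt)
  -> target ignites at step 1
Step 2: cell (5,3)='.' (+4 fires, +2 burnt)
Step 3: cell (5,3)='.' (+3 fires, +4 burnt)
Step 4: cell (5,3)='.' (+6 fires, +3 burnt)
Step 5: cell (5,3)='.' (+6 fires, +6 burnt)
Step 6: cell (5,3)='.' (+5 fires, +6 burnt)
Step 7: cell (5,3)='.' (+3 fires, +5 burnt)
Step 8: cell (5,3)='.' (+2 fires, +3 burnt)
Step 9: cell (5,3)='.' (+1 fires, +2 burnt)
Step 10: cell (5,3)='.' (+0 fires, +1 burnt)
  fire out at step 10

1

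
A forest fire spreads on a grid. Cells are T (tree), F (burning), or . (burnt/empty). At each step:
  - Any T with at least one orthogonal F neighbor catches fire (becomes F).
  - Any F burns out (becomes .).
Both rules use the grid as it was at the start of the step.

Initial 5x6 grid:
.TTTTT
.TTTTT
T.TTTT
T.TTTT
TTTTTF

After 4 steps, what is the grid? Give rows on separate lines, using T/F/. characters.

Step 1: 2 trees catch fire, 1 burn out
  .TTTTT
  .TTTTT
  T.TTTT
  T.TTTF
  TTTTF.
Step 2: 3 trees catch fire, 2 burn out
  .TTTTT
  .TTTTT
  T.TTTF
  T.TTF.
  TTTF..
Step 3: 4 trees catch fire, 3 burn out
  .TTTTT
  .TTTTF
  T.TTF.
  T.TF..
  TTF...
Step 4: 5 trees catch fire, 4 burn out
  .TTTTF
  .TTTF.
  T.TF..
  T.F...
  TF....

.TTTTF
.TTTF.
T.TF..
T.F...
TF....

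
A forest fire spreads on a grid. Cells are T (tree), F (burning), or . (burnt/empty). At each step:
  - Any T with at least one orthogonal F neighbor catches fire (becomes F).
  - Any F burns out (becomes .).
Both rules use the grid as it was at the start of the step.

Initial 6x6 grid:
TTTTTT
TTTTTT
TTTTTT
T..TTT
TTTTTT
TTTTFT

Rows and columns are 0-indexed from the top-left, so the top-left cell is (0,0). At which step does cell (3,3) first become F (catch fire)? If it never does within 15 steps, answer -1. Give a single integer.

Step 1: cell (3,3)='T' (+3 fires, +1 burnt)
Step 2: cell (3,3)='T' (+4 fires, +3 burnt)
Step 3: cell (3,3)='F' (+5 fires, +4 burnt)
  -> target ignites at step 3
Step 4: cell (3,3)='.' (+5 fires, +5 burnt)
Step 5: cell (3,3)='.' (+5 fires, +5 burnt)
Step 6: cell (3,3)='.' (+5 fires, +5 burnt)
Step 7: cell (3,3)='.' (+3 fires, +5 burnt)
Step 8: cell (3,3)='.' (+2 fires, +3 burnt)
Step 9: cell (3,3)='.' (+1 fires, +2 burnt)
Step 10: cell (3,3)='.' (+0 fires, +1 burnt)
  fire out at step 10

3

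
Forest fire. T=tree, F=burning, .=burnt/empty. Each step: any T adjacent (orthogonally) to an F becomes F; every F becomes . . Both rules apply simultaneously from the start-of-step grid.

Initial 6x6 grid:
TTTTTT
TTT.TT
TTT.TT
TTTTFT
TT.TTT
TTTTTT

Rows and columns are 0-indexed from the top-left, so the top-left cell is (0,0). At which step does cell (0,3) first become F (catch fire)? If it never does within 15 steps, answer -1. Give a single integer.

Step 1: cell (0,3)='T' (+4 fires, +1 burnt)
Step 2: cell (0,3)='T' (+6 fires, +4 burnt)
Step 3: cell (0,3)='T' (+6 fires, +6 burnt)
Step 4: cell (0,3)='F' (+7 fires, +6 burnt)
  -> target ignites at step 4
Step 5: cell (0,3)='.' (+5 fires, +7 burnt)
Step 6: cell (0,3)='.' (+3 fires, +5 burnt)
Step 7: cell (0,3)='.' (+1 fires, +3 burnt)
Step 8: cell (0,3)='.' (+0 fires, +1 burnt)
  fire out at step 8

4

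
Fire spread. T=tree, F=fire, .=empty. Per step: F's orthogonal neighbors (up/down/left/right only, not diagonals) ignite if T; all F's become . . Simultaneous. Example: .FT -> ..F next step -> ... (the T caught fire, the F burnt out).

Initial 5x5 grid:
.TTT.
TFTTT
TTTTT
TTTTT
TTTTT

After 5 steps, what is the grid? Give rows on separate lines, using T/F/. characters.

Step 1: 4 trees catch fire, 1 burn out
  .FTT.
  F.FTT
  TFTTT
  TTTTT
  TTTTT
Step 2: 5 trees catch fire, 4 burn out
  ..FT.
  ...FT
  F.FTT
  TFTTT
  TTTTT
Step 3: 6 trees catch fire, 5 burn out
  ...F.
  ....F
  ...FT
  F.FTT
  TFTTT
Step 4: 4 trees catch fire, 6 burn out
  .....
  .....
  ....F
  ...FT
  F.FTT
Step 5: 2 trees catch fire, 4 burn out
  .....
  .....
  .....
  ....F
  ...FT

.....
.....
.....
....F
...FT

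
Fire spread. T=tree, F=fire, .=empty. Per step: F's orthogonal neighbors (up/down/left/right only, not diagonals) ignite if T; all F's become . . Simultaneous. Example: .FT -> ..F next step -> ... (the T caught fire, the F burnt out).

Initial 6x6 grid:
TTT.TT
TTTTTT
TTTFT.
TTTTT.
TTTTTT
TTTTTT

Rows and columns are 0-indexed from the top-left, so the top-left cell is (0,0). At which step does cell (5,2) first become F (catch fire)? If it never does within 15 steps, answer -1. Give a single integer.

Step 1: cell (5,2)='T' (+4 fires, +1 burnt)
Step 2: cell (5,2)='T' (+6 fires, +4 burnt)
Step 3: cell (5,2)='T' (+9 fires, +6 burnt)
Step 4: cell (5,2)='F' (+8 fires, +9 burnt)
  -> target ignites at step 4
Step 5: cell (5,2)='.' (+4 fires, +8 burnt)
Step 6: cell (5,2)='.' (+1 fires, +4 burnt)
Step 7: cell (5,2)='.' (+0 fires, +1 burnt)
  fire out at step 7

4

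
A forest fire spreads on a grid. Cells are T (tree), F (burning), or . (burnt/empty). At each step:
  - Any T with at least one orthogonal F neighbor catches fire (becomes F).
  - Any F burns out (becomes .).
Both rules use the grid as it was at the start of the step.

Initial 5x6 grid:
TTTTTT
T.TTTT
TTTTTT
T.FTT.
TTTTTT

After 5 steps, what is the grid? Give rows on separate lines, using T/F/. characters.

Step 1: 3 trees catch fire, 1 burn out
  TTTTTT
  T.TTTT
  TTFTTT
  T..FT.
  TTFTTT
Step 2: 6 trees catch fire, 3 burn out
  TTTTTT
  T.FTTT
  TF.FTT
  T...F.
  TF.FTT
Step 3: 6 trees catch fire, 6 burn out
  TTFTTT
  T..FTT
  F...FT
  T.....
  F...FT
Step 4: 7 trees catch fire, 6 burn out
  TF.FTT
  F...FT
  .....F
  F.....
  .....F
Step 5: 3 trees catch fire, 7 burn out
  F...FT
  .....F
  ......
  ......
  ......

F...FT
.....F
......
......
......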